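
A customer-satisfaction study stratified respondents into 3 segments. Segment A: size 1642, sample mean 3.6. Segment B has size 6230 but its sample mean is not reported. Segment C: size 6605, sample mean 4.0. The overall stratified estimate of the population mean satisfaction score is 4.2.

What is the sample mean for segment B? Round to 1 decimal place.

Σ Nₕx̄ₕ = N·μ, so 6230·x̄_B = 14477·4.2 − (1642·3.6 + 6605·4.0).
= 60803.4 − 32331.2 = 28472.2.
x̄_B = 28472.2 / 6230 = 4.570... → 4.6.

4.6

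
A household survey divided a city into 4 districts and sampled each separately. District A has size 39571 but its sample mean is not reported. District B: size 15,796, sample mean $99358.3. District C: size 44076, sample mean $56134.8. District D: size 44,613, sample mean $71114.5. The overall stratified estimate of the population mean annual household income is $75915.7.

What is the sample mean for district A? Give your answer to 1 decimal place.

94003.7

Σ Nₕx̄ₕ = N·μ, so 39571·x̄_A = 144056·75915.7 − (15796·99358.3 + 44076·56134.8 + 44613·71114.5).
= 10936112079.2 − 7216292340.1 = 3719819739.1.
x̄_A = 3719819739.1 / 39571 = 94003.683... → 94003.7.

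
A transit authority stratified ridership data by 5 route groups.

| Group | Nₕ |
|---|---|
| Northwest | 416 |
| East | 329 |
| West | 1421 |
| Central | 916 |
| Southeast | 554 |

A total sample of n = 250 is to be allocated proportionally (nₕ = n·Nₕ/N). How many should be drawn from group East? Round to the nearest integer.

N = 416 + 329 + 1421 + 916 + 554 = 3636.
n_East = 250·329/3636 = 22.621... → 23.

23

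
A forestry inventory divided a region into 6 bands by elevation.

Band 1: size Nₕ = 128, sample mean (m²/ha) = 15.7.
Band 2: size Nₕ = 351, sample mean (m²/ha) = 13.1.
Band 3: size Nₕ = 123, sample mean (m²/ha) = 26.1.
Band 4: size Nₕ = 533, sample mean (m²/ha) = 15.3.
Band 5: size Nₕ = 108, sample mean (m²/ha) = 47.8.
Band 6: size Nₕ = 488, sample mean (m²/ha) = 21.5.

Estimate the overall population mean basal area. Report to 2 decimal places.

N = 1731; weights Wₕ = Nₕ/N = (0.0739, 0.2028, 0.0711, 0.3079, 0.0624, 0.2819).
x̄_st = Σ Wₕ·x̄ₕ = 0.0739·15.7 + 0.2028·13.1 + 0.0711·26.1 + 0.3079·15.3 + 0.0624·47.8 + 0.2819·21.5 ≈ 19.4265...
→ 19.43.

19.43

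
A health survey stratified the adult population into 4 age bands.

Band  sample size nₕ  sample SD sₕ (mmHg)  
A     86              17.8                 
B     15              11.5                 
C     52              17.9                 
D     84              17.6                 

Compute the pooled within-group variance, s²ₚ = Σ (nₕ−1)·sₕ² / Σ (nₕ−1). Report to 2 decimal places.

Degrees of freedom: 85 + 14 + 51 + 83 = 233.
Σ(nₕ−1)sₕ² = 85·316.84 + 14·132.25 + 51·320.41 + 83·309.76 = 70833.89.
s²ₚ = 70833.89 / 233 = 304.0081... → 304.01.

304.01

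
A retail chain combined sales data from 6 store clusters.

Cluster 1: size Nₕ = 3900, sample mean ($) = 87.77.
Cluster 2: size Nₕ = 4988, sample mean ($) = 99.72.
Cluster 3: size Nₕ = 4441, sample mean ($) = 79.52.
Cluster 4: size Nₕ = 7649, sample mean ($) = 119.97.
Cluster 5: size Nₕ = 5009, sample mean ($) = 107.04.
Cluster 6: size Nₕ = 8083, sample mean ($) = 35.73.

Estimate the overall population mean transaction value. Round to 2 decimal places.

N = 3900 + 4988 + 4441 + 7649 + 5009 + 8083 = 34070.
Overall mean = Σ (Nₕ/N)·x̄ₕ — weight by population share, not a simple average.
Σ Nₕx̄ₕ = 3900·87.77 + 4988·99.72 + 4441·79.52 + 7649·119.97 + 5009·107.04 + 8083·35.73 = 342303 + 497403.36 + 353148.32 + 917650.53 + 536163.36 + 288805.59 = 2935474.16.
Divide by N: 2935474.16 / 34070 = 86.1601... → 86.16.

86.16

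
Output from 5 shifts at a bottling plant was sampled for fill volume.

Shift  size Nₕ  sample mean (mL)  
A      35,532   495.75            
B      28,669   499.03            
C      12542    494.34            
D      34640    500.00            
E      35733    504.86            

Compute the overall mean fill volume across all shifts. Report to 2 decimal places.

499.48

N = 147116; weights Wₕ = Nₕ/N = (0.2415, 0.1949, 0.0853, 0.2355, 0.2429).
x̄_st = Σ Wₕ·x̄ₕ = 0.2415·495.75 + 0.1949·499.03 + 0.0853·494.34 + 0.2355·500.00 + 0.2429·504.86 ≈ 499.4824...
→ 499.48.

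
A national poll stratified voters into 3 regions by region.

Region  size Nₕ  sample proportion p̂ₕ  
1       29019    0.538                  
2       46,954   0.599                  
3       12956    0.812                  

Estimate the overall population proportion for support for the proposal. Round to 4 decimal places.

Wₕ = Nₕ/N with N = 88929: 0.3263, 0.5280, 0.1457.
p̂_st = 0.3263·0.538 + 0.5280·0.599 + 0.1457·0.812 ≈ 0.610127... → 0.6101.

0.6101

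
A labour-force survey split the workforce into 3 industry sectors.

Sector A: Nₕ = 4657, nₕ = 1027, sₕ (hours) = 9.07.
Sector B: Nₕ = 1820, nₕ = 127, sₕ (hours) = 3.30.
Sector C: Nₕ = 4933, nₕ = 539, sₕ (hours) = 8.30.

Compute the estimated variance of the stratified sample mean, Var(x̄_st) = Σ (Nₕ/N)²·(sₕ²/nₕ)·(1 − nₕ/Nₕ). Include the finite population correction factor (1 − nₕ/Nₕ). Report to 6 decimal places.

N = 11410. Term for each stratum: Wₕ²sₕ²/nₕ·(1−nₕ/Nₕ).
Var(x̄_st) = 0.010401254 + 0.002029463 + 0.021279788 = 0.033710506 → 0.033711.

0.033711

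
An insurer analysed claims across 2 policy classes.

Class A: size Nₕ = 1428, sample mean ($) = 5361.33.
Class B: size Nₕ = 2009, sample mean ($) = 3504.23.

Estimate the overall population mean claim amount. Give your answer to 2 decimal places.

N = 3437; weights Wₕ = Nₕ/N = (0.4155, 0.5845).
x̄_st = Σ Wₕ·x̄ₕ = 0.4155·5361.33 + 0.5845·3504.23 ≈ 4275.8153...
→ 4275.82.

4275.82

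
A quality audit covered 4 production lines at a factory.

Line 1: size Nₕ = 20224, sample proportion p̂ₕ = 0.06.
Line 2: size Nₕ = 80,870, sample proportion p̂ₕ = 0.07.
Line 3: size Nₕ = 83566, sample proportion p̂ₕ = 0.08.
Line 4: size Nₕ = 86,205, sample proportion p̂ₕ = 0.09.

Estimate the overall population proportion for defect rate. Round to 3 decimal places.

0.079

Wₕ = Nₕ/N with N = 270865: 0.0747, 0.2986, 0.3085, 0.3183.
p̂_st = 0.0747·0.06 + 0.2986·0.07 + 0.3085·0.08 + 0.3183·0.09 ≈ 0.07870... → 0.079.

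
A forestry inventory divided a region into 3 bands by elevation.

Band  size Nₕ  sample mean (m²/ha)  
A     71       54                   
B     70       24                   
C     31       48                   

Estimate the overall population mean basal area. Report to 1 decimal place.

N = 71 + 70 + 31 = 172.
Overall mean = Σ (Nₕ/N)·x̄ₕ — weight by population share, not a simple average.
Σ Nₕx̄ₕ = 71·54 + 70·24 + 31·48 = 3834 + 1680 + 1488 = 7002.
Divide by N: 7002 / 172 = 40.709... → 40.7.

40.7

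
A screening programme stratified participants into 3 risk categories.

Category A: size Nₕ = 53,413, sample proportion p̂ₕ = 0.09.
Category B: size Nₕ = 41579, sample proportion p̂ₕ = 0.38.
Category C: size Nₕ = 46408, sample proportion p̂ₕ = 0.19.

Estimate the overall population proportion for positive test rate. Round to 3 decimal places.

Wₕ = Nₕ/N with N = 141400: 0.3777, 0.2941, 0.3282.
p̂_st = 0.3777·0.09 + 0.2941·0.38 + 0.3282·0.19 ≈ 0.20810... → 0.208.

0.208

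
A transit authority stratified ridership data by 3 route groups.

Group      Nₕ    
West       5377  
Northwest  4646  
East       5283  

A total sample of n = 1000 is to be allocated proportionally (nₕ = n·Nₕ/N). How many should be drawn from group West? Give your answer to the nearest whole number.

Share of group West = 5377/15306 = 0.35130.
Allocate 1000 × 0.35130 = 351.300... → 351.

351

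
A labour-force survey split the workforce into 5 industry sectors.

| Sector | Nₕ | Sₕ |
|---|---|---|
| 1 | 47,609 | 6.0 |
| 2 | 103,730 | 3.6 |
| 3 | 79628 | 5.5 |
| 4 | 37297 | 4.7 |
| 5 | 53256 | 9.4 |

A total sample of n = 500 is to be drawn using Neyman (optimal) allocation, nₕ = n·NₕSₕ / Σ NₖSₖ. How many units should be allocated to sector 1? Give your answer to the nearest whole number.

Σ NₕSₕ = 47609·6.0 + 103730·3.6 + 79628·5.5 + 37297·4.7 + 53256·9.4 = 1772938.3.
Share for 1: 285654/1772938.3 = 0.16112.
n_1 = 500 × 0.16112 = 80.559... → 81.

81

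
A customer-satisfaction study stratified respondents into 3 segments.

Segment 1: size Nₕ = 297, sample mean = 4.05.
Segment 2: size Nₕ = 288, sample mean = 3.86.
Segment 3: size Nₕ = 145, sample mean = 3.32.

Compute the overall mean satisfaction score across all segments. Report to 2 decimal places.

3.83

x̄_st = (Σ Nₕx̄ₕ) / (Σ Nₕ) = (297·4.05 + 288·3.86 + 145·3.32) / 730
= 2795.93 / 730 = 3.8300... → 3.83.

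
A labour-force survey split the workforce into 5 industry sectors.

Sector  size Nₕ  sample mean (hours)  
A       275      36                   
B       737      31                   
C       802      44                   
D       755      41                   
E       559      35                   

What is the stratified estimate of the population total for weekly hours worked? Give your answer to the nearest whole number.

A: 275·36 = 9900
B: 737·31 = 22847
C: 802·44 = 35288
D: 755·41 = 30955
E: 559·35 = 19565
τ̂ = Σ Nₕx̄ₕ = 118555.

118555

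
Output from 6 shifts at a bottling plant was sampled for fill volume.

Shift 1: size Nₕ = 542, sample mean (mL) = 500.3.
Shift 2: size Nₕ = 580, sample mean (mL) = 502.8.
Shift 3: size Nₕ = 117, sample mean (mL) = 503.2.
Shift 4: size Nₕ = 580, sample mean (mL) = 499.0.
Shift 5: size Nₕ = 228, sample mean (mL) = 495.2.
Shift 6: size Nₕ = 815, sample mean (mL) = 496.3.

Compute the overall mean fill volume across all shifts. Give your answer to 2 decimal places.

x̄_st = (Σ Nₕx̄ₕ) / (Σ Nₕ) = (542·500.3 + 580·502.8 + 117·503.2 + 580·499.0 + 228·495.2 + 815·496.3) / 2862
= 1428471.1 / 2862 = 499.1164... → 499.12.

499.12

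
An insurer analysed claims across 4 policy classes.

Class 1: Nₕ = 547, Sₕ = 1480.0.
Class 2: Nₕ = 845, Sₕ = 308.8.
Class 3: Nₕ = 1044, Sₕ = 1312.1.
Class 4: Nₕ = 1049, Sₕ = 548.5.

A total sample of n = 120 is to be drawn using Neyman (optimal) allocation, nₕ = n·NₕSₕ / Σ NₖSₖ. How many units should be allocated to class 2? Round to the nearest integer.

10

1: NₕSₕ = 547·1480.0 = 809560
2: NₕSₕ = 845·308.8 = 260936
3: NₕSₕ = 1044·1312.1 = 1369832.4
4: NₕSₕ = 1049·548.5 = 575376.5
Σ NₕSₕ = 3015704.9.
n_2 = 120·260936/3015704.9 = 10.383... → 10.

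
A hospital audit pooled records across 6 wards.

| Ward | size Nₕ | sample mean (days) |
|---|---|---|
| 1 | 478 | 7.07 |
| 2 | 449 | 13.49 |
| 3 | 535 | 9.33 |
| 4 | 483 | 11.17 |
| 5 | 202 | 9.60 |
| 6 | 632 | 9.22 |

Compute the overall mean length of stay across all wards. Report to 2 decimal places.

x̄_st = (Σ Nₕx̄ₕ) / (Σ Nₕ) = (478·7.07 + 449·13.49 + 535·9.33 + 483·11.17 + 202·9.60 + 632·9.22) / 2779
= 27589.37 / 2779 = 9.9278... → 9.93.

9.93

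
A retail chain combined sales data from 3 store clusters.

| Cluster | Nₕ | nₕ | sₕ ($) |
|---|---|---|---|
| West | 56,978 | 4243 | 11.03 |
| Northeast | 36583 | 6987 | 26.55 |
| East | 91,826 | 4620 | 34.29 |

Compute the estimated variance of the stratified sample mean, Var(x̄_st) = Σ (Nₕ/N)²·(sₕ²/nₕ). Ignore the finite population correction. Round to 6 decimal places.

N = 185387. Term for each stratum: Wₕ²sₕ²/nₕ.
Var(x̄_st) = 0.002708531 + 0.003928605 + 0.062440414 = 0.069077551 → 0.069078.

0.069078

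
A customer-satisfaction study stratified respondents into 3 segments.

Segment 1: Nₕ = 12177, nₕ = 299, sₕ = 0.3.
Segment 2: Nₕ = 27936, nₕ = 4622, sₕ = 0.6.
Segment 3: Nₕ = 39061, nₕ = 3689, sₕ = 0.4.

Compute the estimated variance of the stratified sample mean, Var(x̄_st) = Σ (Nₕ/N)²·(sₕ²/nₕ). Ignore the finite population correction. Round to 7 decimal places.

N = 79174. Term for each stratum: Wₕ²sₕ²/nₕ.
Var(x̄_st) = 0.0000071201 + 0.0000096970 + 0.0000105568 = 0.0000273739 → 0.0000274.

0.0000274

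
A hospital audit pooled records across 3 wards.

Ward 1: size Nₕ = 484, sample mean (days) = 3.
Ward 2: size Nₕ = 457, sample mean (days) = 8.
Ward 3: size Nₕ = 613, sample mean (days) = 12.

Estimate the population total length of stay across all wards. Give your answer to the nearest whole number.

Population total = Σ Nₕ·x̄ₕ (each stratum's size times its mean).
484·3 + 457·8 + 613·12 = 1452 + 3656 + 7356 = 12464.

12464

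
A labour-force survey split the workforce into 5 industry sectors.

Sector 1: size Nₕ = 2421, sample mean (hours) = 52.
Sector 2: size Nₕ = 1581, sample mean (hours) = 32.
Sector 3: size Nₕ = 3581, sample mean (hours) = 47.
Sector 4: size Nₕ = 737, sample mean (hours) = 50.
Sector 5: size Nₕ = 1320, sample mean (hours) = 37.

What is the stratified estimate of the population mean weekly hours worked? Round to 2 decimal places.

N = 9640; weights Wₕ = Nₕ/N = (0.2511, 0.1640, 0.3715, 0.0765, 0.1369).
x̄_st = Σ Wₕ·x̄ₕ = 0.2511·52 + 0.1640·32 + 0.3715·47 + 0.0765·50 + 0.1369·37 ≈ 44.6557...
→ 44.66.

44.66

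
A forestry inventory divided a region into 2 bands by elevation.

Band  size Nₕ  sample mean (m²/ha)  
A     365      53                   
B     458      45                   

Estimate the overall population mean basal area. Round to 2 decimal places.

N = 365 + 458 = 823.
The stratified mean weights each stratum mean by its population share Nₕ/N.
Σ Nₕx̄ₕ = 365·53 + 458·45 = 19345 + 20610 = 39955.
Divide by N: 39955 / 823 = 48.5480... → 48.55.

48.55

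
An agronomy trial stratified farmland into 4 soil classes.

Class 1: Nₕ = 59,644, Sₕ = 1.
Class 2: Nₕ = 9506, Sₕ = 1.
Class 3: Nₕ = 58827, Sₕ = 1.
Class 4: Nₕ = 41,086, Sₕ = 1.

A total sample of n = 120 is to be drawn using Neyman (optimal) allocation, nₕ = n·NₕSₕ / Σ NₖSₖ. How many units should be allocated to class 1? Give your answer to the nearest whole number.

42

Σ NₕSₕ = 59644·1 + 9506·1 + 58827·1 + 41086·1 = 169063.
Share for 1: 59644/169063 = 0.35279.
n_1 = 120 × 0.35279 = 42.335... → 42.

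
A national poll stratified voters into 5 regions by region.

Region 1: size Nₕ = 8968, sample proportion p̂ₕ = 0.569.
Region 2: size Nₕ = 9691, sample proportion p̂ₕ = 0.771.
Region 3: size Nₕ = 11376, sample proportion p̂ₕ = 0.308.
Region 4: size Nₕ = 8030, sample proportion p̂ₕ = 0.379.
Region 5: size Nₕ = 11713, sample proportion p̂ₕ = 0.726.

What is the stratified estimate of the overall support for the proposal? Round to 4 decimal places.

0.5550

N = 8968 + 9691 + 11376 + 8030 + 11713 = 49778.
Overall proportion = Σ (Nₕ/N)·p̂ₕ.
Σ Nₕp̂ₕ = 5102.792 + 7471.761 + 3503.808 + 3043.37 + 8503.638 = 27625.369.
27625.369 / 49778 = 0.554971... → 0.5550.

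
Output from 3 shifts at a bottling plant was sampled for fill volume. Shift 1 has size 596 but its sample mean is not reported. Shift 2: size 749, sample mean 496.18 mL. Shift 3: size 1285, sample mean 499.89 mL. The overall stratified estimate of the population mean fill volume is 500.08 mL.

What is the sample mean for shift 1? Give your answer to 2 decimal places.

N = 596 + 749 + 1285 = 2630.
Overall total = μ·N = 500.08·2630 = 1315210.4.
Subtract the known strata: 749·496.18 + 1285·499.89 = 1013997.47.
Remaining total for shift 1: 1315210.4 − 1013997.47 = 301212.93.
Divide by its size: 301212.93 / 596 = 505.3908... → 505.39.

505.39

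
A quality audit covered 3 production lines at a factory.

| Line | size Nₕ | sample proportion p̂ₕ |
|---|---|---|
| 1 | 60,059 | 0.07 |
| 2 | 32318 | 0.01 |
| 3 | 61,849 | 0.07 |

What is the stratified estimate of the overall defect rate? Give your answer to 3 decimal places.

0.057

N = 60059 + 32318 + 61849 = 154226.
Overall proportion = Σ (Nₕ/N)·p̂ₕ.
Σ Nₕp̂ₕ = 4204.13 + 323.18 + 4329.43 = 8856.74.
8856.74 / 154226 = 0.05743... → 0.057.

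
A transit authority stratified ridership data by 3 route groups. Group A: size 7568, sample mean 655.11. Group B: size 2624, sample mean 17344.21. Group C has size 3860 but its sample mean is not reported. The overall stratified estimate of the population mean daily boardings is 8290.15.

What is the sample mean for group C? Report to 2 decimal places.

17104.69

Σ Nₕx̄ₕ = N·μ, so 3860·x̄_C = 14052·8290.15 − (7568·655.11 + 2624·17344.21).
= 116493187.8 − 50469079.52 = 66024108.28.
x̄_C = 66024108.28 / 3860 = 17104.6913... → 17104.69.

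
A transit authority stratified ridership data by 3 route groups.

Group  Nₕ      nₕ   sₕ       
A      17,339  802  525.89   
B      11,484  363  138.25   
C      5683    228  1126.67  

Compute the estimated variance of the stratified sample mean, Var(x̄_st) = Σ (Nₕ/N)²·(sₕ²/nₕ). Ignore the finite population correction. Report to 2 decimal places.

N = 34506. Term for each stratum: Wₕ²sₕ²/nₕ.
Var(x̄_st) = 87.07116 + 5.83204 + 151.01660 = 243.91980 → 243.92.

243.92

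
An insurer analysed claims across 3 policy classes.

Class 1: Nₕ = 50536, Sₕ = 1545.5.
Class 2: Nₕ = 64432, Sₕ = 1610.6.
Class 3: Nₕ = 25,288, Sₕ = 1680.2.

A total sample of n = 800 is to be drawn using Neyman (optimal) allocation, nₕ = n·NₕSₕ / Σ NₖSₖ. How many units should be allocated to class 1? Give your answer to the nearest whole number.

1: NₕSₕ = 50536·1545.5 = 78103388
2: NₕSₕ = 64432·1610.6 = 103774179.2
3: NₕSₕ = 25288·1680.2 = 42488897.6
Σ NₕSₕ = 224366464.8.
n_1 = 800·78103388/224366464.8 = 278.485... → 278.

278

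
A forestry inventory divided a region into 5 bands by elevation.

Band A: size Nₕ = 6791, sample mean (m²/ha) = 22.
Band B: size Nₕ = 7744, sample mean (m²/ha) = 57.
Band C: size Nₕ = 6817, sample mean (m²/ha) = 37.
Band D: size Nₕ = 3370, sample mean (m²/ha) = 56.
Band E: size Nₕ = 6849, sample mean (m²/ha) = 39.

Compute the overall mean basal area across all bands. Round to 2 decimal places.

x̄_st = (Σ Nₕx̄ₕ) / (Σ Nₕ) = (6791·22 + 7744·57 + 6817·37 + 3370·56 + 6849·39) / 31571
= 1298870 / 31571 = 41.1412... → 41.14.

41.14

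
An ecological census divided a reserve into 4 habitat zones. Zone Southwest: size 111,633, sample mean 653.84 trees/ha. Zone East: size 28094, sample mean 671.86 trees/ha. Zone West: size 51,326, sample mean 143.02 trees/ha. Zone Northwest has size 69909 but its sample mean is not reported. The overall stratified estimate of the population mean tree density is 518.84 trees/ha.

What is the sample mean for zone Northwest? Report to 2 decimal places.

N = 111633 + 28094 + 51326 + 69909 = 260962.
Overall total = μ·N = 518.84·260962 = 135397524.08.
Subtract the known strata: 111633·653.84 + 28094·671.86 + 51326·143.02 = 99206000.08.
Remaining total for zone Northwest: 135397524.08 − 99206000.08 = 36191524.
Divide by its size: 36191524 / 69909 = 517.6948... → 517.69.

517.69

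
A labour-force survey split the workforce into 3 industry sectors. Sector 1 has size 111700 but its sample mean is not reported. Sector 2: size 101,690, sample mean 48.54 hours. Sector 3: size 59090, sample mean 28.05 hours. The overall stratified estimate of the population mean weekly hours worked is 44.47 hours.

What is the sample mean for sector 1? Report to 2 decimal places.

Σ Nₕx̄ₕ = N·μ, so 111700·x̄_1 = 272480·44.47 − (101690·48.54 + 59090·28.05).
= 12117185.6 − 6593507.1 = 5523678.5.
x̄_1 = 5523678.5 / 111700 = 49.4510... → 49.45.

49.45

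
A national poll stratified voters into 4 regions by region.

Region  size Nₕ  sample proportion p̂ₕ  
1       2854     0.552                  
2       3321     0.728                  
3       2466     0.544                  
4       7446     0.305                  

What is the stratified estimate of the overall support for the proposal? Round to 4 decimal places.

N = 2854 + 3321 + 2466 + 7446 = 16087.
Overall proportion = Σ (Nₕ/N)·p̂ₕ.
Σ Nₕp̂ₕ = 1575.408 + 2417.688 + 1341.504 + 2271.03 = 7605.63.
7605.63 / 16087 = 0.472781... → 0.4728.

0.4728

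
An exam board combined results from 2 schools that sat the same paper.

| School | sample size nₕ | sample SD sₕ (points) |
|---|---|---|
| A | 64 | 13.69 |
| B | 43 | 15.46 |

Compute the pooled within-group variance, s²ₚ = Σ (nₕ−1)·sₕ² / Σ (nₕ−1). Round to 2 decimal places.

Degrees of freedom: 63 + 42 = 105.
Σ(nₕ−1)sₕ² = 63·187.4161 + 42·239.0116 = 21845.7015.
s²ₚ = 21845.7015 / 105 = 208.0543 → 208.05.

208.05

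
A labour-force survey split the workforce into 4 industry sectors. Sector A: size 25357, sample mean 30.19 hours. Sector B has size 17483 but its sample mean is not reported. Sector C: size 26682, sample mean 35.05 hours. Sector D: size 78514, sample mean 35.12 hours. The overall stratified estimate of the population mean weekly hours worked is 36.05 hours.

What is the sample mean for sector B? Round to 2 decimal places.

N = 25357 + 17483 + 26682 + 78514 = 148036.
Overall total = μ·N = 36.05·148036 = 5336697.8.
Subtract the known strata: 25357·30.19 + 26682·35.05 + 78514·35.12 = 4458143.61.
Remaining total for sector B: 5336697.8 − 4458143.61 = 878554.19.
Divide by its size: 878554.19 / 17483 = 50.2519... → 50.25.

50.25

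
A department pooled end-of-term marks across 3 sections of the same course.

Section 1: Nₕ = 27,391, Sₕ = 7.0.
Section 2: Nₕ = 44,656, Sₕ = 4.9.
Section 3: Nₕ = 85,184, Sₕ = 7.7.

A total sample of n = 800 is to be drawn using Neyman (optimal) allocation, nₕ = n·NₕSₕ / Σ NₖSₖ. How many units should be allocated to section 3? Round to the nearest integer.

1: NₕSₕ = 27391·7.0 = 191737
2: NₕSₕ = 44656·4.9 = 218814.4
3: NₕSₕ = 85184·7.7 = 655916.8
Σ NₕSₕ = 1066468.2.
n_3 = 800·655916.8/1066468.2 = 492.029... → 492.

492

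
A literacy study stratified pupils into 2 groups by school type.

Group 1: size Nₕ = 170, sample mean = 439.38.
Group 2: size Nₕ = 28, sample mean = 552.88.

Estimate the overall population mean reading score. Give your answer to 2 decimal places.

x̄_st = (Σ Nₕx̄ₕ) / (Σ Nₕ) = (170·439.38 + 28·552.88) / 198
= 90175.24 / 198 = 455.4305... → 455.43.

455.43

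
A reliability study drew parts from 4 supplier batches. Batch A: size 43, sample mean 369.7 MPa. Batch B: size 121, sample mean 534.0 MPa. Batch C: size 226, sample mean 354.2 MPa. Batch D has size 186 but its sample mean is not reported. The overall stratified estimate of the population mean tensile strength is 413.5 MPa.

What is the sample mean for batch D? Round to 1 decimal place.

Σ Nₕx̄ₕ = N·μ, so 186·x̄_D = 576·413.5 − (43·369.7 + 121·534.0 + 226·354.2).
= 238176 − 160560.3 = 77615.7.
x̄_D = 77615.7 / 186 = 417.289... → 417.3.

417.3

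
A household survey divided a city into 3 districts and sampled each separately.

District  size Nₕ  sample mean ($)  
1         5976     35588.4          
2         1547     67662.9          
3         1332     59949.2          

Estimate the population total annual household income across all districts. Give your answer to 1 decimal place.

1: 5976·35588.4 = 212676278.4
2: 1547·67662.9 = 104674506.3
3: 1332·59949.2 = 79852334.4
τ̂ = Σ Nₕx̄ₕ = 397203119.1.

397203119.1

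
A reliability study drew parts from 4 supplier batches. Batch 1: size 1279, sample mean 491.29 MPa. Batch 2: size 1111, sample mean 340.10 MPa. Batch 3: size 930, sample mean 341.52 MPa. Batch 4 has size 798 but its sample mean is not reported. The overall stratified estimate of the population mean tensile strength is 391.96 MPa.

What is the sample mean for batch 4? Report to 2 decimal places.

N = 1279 + 1111 + 930 + 798 = 4118.
Overall total = μ·N = 391.96·4118 = 1614091.28.
Subtract the known strata: 1279·491.29 + 1111·340.10 + 930·341.52 = 1323824.61.
Remaining total for batch 4: 1614091.28 − 1323824.61 = 290266.67.
Divide by its size: 290266.67 / 798 = 363.7427... → 363.74.

363.74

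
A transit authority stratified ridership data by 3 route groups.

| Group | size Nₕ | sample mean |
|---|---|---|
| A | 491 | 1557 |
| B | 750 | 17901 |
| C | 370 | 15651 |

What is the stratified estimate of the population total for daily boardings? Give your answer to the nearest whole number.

Estimate total by summing Nₕ·x̄ₕ over strata.
491·1557 + 750·17901 + 370·15651 = 764487 + 13425750 + 5790870 = 19981107.

19981107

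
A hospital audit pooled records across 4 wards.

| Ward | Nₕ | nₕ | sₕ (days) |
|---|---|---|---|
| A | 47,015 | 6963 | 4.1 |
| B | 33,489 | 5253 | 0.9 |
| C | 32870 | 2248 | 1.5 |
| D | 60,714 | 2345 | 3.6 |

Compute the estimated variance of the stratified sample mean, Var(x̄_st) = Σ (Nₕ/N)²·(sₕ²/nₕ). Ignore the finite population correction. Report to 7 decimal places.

0.0008897

N = 174088; Wₕ = Nₕ/N.
ward A: (47015/174088)²·4.1²/6963 = 0.0001760786
ward B: (33489/174088)²·0.9²/5253 = 0.0000057062
ward C: (32870/174088)²·1.5²/2248 = 0.0000356819
ward D: (60714/174088)²·3.6²/2345 = 0.0006722057
Sum = 0.0008896723 → 0.0008897.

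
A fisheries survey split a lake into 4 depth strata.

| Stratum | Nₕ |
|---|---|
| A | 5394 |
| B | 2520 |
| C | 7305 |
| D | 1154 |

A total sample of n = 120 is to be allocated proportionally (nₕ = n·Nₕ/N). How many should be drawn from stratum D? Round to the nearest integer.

Share of stratum D = 1154/16373 = 0.07048.
Allocate 120 × 0.07048 = 8.458... → 8.

8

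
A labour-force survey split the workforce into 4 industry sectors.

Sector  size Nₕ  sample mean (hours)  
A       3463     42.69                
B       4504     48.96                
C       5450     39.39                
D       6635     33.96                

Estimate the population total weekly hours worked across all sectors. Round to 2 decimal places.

808351.41

Estimate total by summing Nₕ·x̄ₕ over strata.
3463·42.69 + 4504·48.96 + 5450·39.39 + 6635·33.96 = 147835.47 + 220515.84 + 214675.5 + 225324.6 = 808351.41.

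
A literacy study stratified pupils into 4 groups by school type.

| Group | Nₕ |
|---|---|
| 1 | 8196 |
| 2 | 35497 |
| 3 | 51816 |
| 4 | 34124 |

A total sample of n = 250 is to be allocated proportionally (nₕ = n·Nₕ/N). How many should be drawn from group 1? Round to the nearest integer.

Share of group 1 = 8196/129633 = 0.06322.
Allocate 250 × 0.06322 = 15.806... → 16.

16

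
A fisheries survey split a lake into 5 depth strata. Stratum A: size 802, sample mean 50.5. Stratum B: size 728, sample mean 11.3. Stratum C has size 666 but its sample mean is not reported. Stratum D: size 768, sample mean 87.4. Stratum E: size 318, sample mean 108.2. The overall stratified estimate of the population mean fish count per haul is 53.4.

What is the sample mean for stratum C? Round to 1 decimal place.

N = 802 + 728 + 666 + 768 + 318 = 3282.
Overall total = μ·N = 53.4·3282 = 175258.8.
Subtract the known strata: 802·50.5 + 728·11.3 + 768·87.4 + 318·108.2 = 150258.2.
Remaining total for stratum C: 175258.8 − 150258.2 = 25000.6.
Divide by its size: 25000.6 / 666 = 37.538... → 37.5.

37.5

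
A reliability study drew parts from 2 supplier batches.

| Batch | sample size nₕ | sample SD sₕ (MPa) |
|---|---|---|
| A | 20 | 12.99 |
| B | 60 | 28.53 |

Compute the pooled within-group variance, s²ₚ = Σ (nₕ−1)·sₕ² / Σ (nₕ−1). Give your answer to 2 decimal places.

656.79

A: (20−1)·12.99² = 19·168.7401 = 3206.0619
B: (60−1)·28.53² = 59·813.9609 = 48023.6931
Numerator = 51229.755; denominator = Σ(nₕ−1) = 78.
s²ₚ = 51229.755/78 = 656.7917... → 656.79.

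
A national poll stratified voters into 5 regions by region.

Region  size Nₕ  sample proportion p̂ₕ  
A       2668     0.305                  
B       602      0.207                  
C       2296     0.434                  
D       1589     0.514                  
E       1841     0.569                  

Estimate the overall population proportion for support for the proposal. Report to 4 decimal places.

0.4223

N = 2668 + 602 + 2296 + 1589 + 1841 = 8996.
Overall proportion = Σ (Nₕ/N)·p̂ₕ.
Σ Nₕp̂ₕ = 813.74 + 124.614 + 996.464 + 816.746 + 1047.529 = 3799.093.
3799.093 / 8996 = 0.422309... → 0.4223.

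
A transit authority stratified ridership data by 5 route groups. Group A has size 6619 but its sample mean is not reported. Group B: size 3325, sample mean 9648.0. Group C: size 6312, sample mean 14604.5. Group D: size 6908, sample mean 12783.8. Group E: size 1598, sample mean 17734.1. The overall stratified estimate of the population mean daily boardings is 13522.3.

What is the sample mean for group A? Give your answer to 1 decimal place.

N = 6619 + 3325 + 6312 + 6908 + 1598 = 24762.
Overall total = μ·N = 13522.3·24762 = 334839192.6.
Subtract the known strata: 3325·9648.0 + 6312·14604.5 + 6908·12783.8 + 1598·17734.1 = 240912786.2.
Remaining total for group A: 334839192.6 − 240912786.2 = 93926406.4.
Divide by its size: 93926406.4 / 6619 = 14190.422... → 14190.4.

14190.4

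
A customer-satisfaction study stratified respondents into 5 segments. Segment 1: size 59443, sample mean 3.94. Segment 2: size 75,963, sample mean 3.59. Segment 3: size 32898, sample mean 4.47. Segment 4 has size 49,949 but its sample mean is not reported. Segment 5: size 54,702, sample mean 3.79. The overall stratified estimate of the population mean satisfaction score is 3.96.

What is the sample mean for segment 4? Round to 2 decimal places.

N = 59443 + 75963 + 32898 + 49949 + 54702 = 272955.
Overall total = μ·N = 3.96·272955 = 1080901.8.
Subtract the known strata: 59443·3.94 + 75963·3.59 + 32898·4.47 + 54702·3.79 = 861287.23.
Remaining total for segment 4: 1080901.8 − 861287.23 = 219614.57.
Divide by its size: 219614.57 / 49949 = 4.3968... → 4.40.

4.40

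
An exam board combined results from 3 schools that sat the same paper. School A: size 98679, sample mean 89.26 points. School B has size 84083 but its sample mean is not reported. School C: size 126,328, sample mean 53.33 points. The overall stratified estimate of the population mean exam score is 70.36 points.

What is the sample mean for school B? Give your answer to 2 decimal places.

N = 98679 + 84083 + 126328 = 309090.
Overall total = μ·N = 70.36·309090 = 21747572.4.
Subtract the known strata: 98679·89.26 + 126328·53.33 = 15545159.78.
Remaining total for school B: 21747572.4 − 15545159.78 = 6202412.62.
Divide by its size: 6202412.62 / 84083 = 73.7654... → 73.77.

73.77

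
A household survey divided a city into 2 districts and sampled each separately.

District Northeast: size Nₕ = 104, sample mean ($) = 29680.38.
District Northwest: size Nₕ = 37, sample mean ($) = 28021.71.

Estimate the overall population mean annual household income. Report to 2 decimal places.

29245.13

N = 141; weights Wₕ = Nₕ/N = (0.7376, 0.2624).
x̄_st = Σ Wₕ·x̄ₕ = 0.7376·29680.38 + 0.2624·28021.71 ≈ 29245.1262...
→ 29245.13.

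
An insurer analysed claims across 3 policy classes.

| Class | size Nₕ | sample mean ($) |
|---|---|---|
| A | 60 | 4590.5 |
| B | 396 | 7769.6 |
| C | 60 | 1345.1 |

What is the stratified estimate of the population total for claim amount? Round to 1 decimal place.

3432897.6

Population total = Σ Nₕ·x̄ₕ (each stratum's size times its mean).
60·4590.5 + 396·7769.6 + 60·1345.1 = 275430 + 3076761.6 + 80706 = 3432897.6.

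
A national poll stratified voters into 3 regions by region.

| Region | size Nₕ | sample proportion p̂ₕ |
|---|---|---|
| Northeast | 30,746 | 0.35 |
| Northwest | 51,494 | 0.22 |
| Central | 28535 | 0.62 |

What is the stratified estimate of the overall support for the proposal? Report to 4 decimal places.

0.3591

Wₕ = Nₕ/N with N = 110775: 0.2776, 0.4649, 0.2576.
p̂_st = 0.2776·0.35 + 0.4649·0.22 + 0.2576·0.62 ≈ 0.359120... → 0.3591.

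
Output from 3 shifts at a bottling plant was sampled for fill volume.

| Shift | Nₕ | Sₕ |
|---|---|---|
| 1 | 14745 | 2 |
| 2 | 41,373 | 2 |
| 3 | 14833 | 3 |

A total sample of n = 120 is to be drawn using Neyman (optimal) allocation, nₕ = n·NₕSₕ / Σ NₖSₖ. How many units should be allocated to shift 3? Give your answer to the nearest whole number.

34

Σ NₕSₕ = 14745·2 + 41373·2 + 14833·3 = 156735.
Share for 3: 44499/156735 = 0.28391.
n_3 = 120 × 0.28391 = 34.069... → 34.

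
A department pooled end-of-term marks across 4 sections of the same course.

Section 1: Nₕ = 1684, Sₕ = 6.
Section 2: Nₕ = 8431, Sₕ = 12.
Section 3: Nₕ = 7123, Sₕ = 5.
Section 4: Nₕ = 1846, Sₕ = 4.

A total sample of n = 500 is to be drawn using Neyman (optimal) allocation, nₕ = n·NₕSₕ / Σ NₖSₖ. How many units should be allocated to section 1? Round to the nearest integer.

Σ NₕSₕ = 1684·6 + 8431·12 + 7123·5 + 1846·4 = 154275.
Share for 1: 10104/154275 = 0.06549.
n_1 = 500 × 0.06549 = 32.747... → 33.

33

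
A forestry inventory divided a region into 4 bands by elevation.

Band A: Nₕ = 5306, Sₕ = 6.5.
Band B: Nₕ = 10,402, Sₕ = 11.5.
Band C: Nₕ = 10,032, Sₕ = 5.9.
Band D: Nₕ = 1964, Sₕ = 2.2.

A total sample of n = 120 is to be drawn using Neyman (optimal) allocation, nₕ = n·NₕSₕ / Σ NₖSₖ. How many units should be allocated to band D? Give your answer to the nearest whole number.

2

Σ NₕSₕ = 5306·6.5 + 10402·11.5 + 10032·5.9 + 1964·2.2 = 217621.6.
Share for D: 4320.8/217621.6 = 0.01985.
n_D = 120 × 0.01985 = 2.383... → 2.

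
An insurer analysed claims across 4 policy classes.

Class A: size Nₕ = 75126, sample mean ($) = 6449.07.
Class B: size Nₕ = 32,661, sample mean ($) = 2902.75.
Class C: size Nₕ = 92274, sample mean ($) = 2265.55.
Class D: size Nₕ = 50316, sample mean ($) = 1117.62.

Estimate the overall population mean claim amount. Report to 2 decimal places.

3373.25

N = 75126 + 32661 + 92274 + 50316 = 250377.
Weight each subgroup mean by Nₕ/N and sum.
Σ Nₕx̄ₕ = 75126·6449.07 + 32661·2902.75 + 92274·2265.55 + 50316·1117.62 = 484492832.82 + 94806717.75 + 209051360.7 + 56234167.92 = 844585079.19.
Divide by N: 844585079.19 / 250377 = 3373.2535... → 3373.25.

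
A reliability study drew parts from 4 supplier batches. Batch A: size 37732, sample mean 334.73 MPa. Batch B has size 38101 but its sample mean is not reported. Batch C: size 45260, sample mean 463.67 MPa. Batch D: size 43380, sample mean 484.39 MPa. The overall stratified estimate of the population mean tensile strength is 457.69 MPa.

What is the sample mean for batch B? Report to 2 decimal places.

541.96

N = 37732 + 38101 + 45260 + 43380 = 164473.
Overall total = μ·N = 457.69·164473 = 75277647.37.
Subtract the known strata: 37732·334.73 + 45260·463.67 + 43380·484.39 = 54628574.76.
Remaining total for batch B: 75277647.37 − 54628574.76 = 20649072.61.
Divide by its size: 20649072.61 / 38101 = 541.9562... → 541.96.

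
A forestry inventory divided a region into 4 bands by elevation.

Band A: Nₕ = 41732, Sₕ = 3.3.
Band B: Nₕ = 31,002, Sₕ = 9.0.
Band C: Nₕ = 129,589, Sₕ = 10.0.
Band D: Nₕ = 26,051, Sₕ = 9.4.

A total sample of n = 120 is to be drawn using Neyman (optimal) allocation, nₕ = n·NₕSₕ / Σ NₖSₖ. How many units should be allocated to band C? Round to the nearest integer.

79

Σ NₕSₕ = 41732·3.3 + 31002·9.0 + 129589·10.0 + 26051·9.4 = 1957503.
Share for C: 1295890/1957503 = 0.66201.
n_C = 120 × 0.66201 = 79.441... → 79.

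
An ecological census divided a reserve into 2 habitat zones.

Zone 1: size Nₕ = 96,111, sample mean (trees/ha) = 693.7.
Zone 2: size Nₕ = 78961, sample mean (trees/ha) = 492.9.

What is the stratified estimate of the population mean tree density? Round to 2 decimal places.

603.14

N = 96111 + 78961 = 175072.
Overall mean = Σ (Nₕ/N)·x̄ₕ — weight by population share, not a simple average.
Σ Nₕx̄ₕ = 96111·693.7 + 78961·492.9 = 66672200.7 + 38919876.9 = 105592077.6.
Divide by N: 105592077.6 / 175072 = 603.1352... → 603.14.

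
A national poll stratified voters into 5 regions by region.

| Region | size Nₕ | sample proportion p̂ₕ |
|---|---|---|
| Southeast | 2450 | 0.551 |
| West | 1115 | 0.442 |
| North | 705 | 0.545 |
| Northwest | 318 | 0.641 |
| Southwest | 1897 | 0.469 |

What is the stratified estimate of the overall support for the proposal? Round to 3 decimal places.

0.512

Wₕ = Nₕ/N with N = 6485: 0.3778, 0.1719, 0.1087, 0.0490, 0.2925.
p̂_st = 0.3778·0.551 + 0.1719·0.442 + 0.1087·0.545 + 0.0490·0.641 + 0.2925·0.469 ≈ 0.51203... → 0.512.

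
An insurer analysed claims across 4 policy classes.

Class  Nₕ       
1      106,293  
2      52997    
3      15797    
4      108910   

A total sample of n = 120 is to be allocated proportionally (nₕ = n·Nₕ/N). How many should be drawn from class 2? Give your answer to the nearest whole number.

N = 106293 + 52997 + 15797 + 108910 = 283997.
n_2 = 120·52997/283997 = 22.393... → 22.

22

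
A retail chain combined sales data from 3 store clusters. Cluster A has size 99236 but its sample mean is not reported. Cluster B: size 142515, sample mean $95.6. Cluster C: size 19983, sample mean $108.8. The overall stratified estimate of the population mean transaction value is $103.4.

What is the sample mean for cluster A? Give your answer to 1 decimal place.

113.5

Σ Nₕx̄ₕ = N·μ, so 99236·x̄_A = 261734·103.4 − (142515·95.6 + 19983·108.8).
= 27063295.6 − 15798584.4 = 11264711.2.
x̄_A = 11264711.2 / 99236 = 113.514... → 113.5.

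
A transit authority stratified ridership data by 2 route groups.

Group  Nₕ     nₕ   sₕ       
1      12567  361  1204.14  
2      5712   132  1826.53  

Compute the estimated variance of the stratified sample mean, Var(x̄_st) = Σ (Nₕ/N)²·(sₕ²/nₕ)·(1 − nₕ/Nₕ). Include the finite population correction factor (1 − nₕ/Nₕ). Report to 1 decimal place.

N = 18279. Term for each stratum: Wₕ²sₕ²/nₕ·(1−nₕ/Nₕ).
Var(x̄_st) = 1843.9404 + 2411.0001 = 4254.9405 → 4254.9.

4254.9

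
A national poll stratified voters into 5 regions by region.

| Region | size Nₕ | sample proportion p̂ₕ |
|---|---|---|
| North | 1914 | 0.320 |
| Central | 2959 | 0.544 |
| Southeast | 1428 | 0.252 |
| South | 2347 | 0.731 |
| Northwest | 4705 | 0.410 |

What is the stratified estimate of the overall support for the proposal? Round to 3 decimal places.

Wₕ = Nₕ/N with N = 13353: 0.1433, 0.2216, 0.1069, 0.1758, 0.3524.
p̂_st = 0.1433·0.320 + 0.2216·0.544 + 0.1069·0.252 + 0.1758·0.731 + 0.3524·0.410 ≈ 0.46632... → 0.466.

0.466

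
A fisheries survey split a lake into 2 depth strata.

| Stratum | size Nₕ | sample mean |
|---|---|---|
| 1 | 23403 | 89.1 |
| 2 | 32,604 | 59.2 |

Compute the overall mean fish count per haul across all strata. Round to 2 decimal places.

x̄_st = (Σ Nₕx̄ₕ) / (Σ Nₕ) = (23403·89.1 + 32604·59.2) / 56007
= 4015364.1 / 56007 = 71.6940... → 71.69.

71.69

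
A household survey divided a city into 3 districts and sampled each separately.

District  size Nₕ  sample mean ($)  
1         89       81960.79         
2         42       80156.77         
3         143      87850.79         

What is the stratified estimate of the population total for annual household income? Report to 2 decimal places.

23223757.62

Estimate total by summing Nₕ·x̄ₕ over strata.
89·81960.79 + 42·80156.77 + 143·87850.79 = 7294510.31 + 3366584.34 + 12562662.97 = 23223757.62.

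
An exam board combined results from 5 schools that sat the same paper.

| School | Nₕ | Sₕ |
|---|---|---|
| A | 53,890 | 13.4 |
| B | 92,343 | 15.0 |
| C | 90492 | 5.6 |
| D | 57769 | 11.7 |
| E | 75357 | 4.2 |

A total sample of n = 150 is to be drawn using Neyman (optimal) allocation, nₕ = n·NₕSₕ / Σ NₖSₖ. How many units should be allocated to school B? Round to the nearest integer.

Σ NₕSₕ = 53890·13.4 + 92343·15.0 + 90492·5.6 + 57769·11.7 + 75357·4.2 = 3606422.9.
Share for B: 1385145/3606422.9 = 0.38408.
n_B = 150 × 0.38408 = 57.612... → 58.

58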